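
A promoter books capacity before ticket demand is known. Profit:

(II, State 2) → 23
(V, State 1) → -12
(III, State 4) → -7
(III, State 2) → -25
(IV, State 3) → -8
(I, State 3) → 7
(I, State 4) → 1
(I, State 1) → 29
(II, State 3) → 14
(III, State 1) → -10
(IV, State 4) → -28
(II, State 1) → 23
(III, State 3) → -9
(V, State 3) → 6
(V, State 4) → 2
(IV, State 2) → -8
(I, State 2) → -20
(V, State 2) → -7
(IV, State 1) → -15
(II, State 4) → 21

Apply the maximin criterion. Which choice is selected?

II

Row minima: I=-20, II=14, III=-25, IV=-28, V=-12
Best worst-case = 14 → II.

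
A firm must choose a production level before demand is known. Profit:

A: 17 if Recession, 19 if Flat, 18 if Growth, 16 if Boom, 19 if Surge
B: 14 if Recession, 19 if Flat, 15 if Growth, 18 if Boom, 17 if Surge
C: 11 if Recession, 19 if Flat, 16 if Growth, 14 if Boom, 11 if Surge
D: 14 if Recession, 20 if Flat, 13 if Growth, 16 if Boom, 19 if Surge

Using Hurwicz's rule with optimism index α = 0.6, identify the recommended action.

A

A: 0.6·19 + 0.4·16 = 17.8
B: 0.6·19 + 0.4·14 = 17
C: 0.6·19 + 0.4·11 = 15.8
D: 0.6·20 + 0.4·13 = 17.2
Highest Hurwicz score = 17.8 → A.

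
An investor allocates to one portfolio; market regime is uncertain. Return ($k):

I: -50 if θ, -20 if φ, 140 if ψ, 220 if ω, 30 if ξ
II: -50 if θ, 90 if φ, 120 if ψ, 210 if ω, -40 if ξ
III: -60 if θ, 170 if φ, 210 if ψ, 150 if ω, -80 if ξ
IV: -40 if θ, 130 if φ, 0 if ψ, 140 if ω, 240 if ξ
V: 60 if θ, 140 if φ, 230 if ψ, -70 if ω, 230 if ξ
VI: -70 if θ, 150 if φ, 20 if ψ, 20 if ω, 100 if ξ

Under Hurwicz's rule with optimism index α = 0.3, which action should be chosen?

I: 0.3·220 + 0.7·(-50) = 31
II: 0.3·210 + 0.7·(-50) = 28
III: 0.3·210 + 0.7·(-80) = 7
IV: 0.3·240 + 0.7·(-40) = 44
V: 0.3·230 + 0.7·(-70) = 20
VI: 0.3·150 + 0.7·(-70) = -4
Highest Hurwicz score = 44 → IV.

IV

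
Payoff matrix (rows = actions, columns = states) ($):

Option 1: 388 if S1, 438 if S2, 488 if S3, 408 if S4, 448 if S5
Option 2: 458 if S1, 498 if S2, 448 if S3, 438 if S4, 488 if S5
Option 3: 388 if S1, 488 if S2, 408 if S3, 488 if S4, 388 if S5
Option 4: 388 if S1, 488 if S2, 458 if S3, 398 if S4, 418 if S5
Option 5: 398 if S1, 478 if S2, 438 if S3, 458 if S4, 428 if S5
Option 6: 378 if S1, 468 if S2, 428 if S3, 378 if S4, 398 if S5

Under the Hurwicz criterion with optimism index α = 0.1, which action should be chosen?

Option 1: 0.1·488 + 0.9·388 = 398
Option 2: 0.1·498 + 0.9·438 = 444
Option 3: 0.1·488 + 0.9·388 = 398
Option 4: 0.1·488 + 0.9·388 = 398
Option 5: 0.1·478 + 0.9·398 = 406
Option 6: 0.1·468 + 0.9·378 = 387
Highest Hurwicz score = 444 → Option 2.

Option 2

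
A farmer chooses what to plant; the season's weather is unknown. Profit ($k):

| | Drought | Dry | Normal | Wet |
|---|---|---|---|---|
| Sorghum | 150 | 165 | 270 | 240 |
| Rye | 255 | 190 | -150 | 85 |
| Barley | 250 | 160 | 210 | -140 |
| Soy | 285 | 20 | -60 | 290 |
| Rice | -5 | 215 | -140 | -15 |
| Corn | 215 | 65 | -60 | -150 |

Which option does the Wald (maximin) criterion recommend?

Row minima: Sorghum=150, Rye=-150, Barley=-140, Soy=-60, Rice=-140, Corn=-150
Best worst-case = 150 → Sorghum.

Sorghum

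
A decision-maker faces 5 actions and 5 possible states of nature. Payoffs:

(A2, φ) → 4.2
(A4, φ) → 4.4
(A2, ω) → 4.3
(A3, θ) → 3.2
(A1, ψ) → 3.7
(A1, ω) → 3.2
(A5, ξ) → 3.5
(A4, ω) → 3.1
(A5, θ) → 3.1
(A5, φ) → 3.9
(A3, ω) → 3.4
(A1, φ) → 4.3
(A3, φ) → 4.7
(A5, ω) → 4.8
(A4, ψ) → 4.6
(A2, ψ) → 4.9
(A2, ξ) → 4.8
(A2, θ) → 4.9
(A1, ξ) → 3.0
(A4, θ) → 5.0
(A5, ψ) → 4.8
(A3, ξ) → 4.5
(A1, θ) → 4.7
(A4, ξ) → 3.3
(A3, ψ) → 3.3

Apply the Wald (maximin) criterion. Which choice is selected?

Row minima: A1=3.0, A2=4.2, A3=3.2, A4=3.1, A5=3.1
Best worst-case = 4.2 → A2.

A2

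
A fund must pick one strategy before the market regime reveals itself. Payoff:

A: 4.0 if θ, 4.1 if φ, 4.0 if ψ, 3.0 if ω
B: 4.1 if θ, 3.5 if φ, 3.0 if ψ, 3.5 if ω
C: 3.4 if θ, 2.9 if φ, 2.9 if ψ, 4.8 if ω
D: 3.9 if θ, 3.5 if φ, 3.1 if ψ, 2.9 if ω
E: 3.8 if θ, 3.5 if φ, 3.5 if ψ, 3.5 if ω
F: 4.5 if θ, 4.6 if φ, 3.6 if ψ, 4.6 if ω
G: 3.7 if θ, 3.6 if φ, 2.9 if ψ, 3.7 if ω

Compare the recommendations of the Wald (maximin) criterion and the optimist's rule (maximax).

Row minima: A=3.0, B=3.0, C=2.9, D=2.9, E=3.5, F=3.6, G=2.9
Best worst-case = 3.6 → F.
Row maxima: A=4.1, B=4.1, C=4.8, D=3.9, E=3.8, F=4.6, G=3.7
Best best-case = 4.8 → C.

maximin → F; maximax → C (disagree)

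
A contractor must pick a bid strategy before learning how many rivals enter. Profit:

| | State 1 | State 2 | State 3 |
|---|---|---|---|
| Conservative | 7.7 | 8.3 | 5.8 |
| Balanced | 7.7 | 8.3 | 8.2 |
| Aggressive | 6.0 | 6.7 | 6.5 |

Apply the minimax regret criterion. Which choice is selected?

Balanced

Column bests: State 1=7.7, State 2=8.3, State 3=8.2.
Conservative regrets: 0.0, 0.0, 2.4 → max 2.4
Balanced regrets: 0.0, 0.0, 0.0 → max 0.0
Aggressive regrets: 1.7, 1.6, 1.7 → max 1.7
Smallest max regret = 0.0 → Balanced.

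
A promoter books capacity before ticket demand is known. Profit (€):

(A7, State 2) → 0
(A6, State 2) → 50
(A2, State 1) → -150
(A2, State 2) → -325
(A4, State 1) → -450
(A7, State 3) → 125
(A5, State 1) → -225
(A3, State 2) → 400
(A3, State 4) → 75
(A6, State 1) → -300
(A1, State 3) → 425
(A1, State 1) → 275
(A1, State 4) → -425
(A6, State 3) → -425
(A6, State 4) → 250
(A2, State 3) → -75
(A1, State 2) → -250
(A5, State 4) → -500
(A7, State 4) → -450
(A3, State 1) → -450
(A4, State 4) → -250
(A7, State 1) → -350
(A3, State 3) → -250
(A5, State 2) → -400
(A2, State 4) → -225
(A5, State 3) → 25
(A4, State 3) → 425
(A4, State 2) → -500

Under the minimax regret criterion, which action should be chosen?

A1

Column bests: State 1=275, State 2=400, State 3=425, State 4=250.
A1 regrets: 0, 650, 0, 675 → max 675
A2 regrets: 425, 725, 500, 475 → max 725
A3 regrets: 725, 0, 675, 175 → max 725
A4 regrets: 725, 900, 0, 500 → max 900
A5 regrets: 500, 800, 400, 750 → max 800
A6 regrets: 575, 350, 850, 0 → max 850
A7 regrets: 625, 400, 300, 700 → max 700
Smallest max regret = 675 → A1.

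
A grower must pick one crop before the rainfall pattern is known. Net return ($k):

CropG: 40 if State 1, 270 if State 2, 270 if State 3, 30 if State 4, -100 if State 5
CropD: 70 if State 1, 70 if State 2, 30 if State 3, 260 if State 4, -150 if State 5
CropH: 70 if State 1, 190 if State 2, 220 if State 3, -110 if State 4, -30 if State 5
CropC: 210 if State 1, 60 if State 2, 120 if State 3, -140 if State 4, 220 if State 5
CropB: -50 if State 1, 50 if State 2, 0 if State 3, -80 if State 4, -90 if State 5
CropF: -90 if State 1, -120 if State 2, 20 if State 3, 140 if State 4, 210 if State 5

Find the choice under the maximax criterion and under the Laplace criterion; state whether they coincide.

maximax → CropG; laplace → CropG (agree)

Row maxima: CropG=270, CropD=260, CropH=220, CropC=220, CropB=50, CropF=210
Best best-case = 270 → CropG.
Row averages: CropG=102, CropD=56, CropH=68, CropC=94, CropB=-34, CropF=32
Highest average = 102 → CropG.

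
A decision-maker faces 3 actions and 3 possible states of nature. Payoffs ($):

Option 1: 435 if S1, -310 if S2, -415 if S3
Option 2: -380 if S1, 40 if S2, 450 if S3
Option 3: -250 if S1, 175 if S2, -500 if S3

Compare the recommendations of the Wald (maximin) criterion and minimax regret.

Row minima: Option 1=-415, Option 2=-380, Option 3=-500
Best worst-case = -380 → Option 2.
Column bests: S1=435, S2=175, S3=450.
Option 1 regrets: 0, 485, 865 → max 865
Option 2 regrets: 815, 135, 0 → max 815
Option 3 regrets: 685, 0, 950 → max 950
Smallest max regret = 815 → Option 2.

maximin → Option 2; minimax regret → Option 2 (agree)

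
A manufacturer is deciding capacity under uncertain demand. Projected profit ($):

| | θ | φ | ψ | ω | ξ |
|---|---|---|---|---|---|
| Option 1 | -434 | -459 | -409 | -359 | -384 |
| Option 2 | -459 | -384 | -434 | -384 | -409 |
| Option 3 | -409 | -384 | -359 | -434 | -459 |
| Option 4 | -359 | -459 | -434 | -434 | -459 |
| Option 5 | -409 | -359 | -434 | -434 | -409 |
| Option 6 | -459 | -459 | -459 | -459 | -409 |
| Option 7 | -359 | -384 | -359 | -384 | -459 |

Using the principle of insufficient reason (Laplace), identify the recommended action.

Option 7

Row averages: Option 1=-409, Option 2=-414, Option 3=-409, Option 4=-429, Option 5=-409, Option 6=-449, Option 7=-389
Highest average = -389 → Option 7.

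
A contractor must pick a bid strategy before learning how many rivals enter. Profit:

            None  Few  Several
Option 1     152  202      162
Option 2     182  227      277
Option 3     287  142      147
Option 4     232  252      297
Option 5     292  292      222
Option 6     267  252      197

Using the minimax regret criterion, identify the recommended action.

Option 4

Column bests: None=292, Few=292, Several=297.
Option 1 regrets: 140, 90, 135 → max 140
Option 2 regrets: 110, 65, 20 → max 110
Option 3 regrets: 5, 150, 150 → max 150
Option 4 regrets: 60, 40, 0 → max 60
Option 5 regrets: 0, 0, 75 → max 75
Option 6 regrets: 25, 40, 100 → max 100
Smallest max regret = 60 → Option 4.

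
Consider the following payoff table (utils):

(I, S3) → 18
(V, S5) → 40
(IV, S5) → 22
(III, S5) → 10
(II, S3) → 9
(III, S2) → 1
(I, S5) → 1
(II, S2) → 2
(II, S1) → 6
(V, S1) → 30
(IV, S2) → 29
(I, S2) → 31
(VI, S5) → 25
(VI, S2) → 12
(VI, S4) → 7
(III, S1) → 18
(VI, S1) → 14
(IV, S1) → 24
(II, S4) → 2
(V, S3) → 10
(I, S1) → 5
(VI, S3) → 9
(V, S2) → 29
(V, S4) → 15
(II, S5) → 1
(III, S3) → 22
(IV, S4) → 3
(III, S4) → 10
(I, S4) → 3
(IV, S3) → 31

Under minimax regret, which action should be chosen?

Column bests: S1=30, S2=31, S3=31, S4=15, S5=40.
I regrets: 25, 0, 13, 12, 39 → max 39
II regrets: 24, 29, 22, 13, 39 → max 39
III regrets: 12, 30, 9, 5, 30 → max 30
IV regrets: 6, 2, 0, 12, 18 → max 18
V regrets: 0, 2, 21, 0, 0 → max 21
VI regrets: 16, 19, 22, 8, 15 → max 22
Smallest max regret = 18 → IV.

IV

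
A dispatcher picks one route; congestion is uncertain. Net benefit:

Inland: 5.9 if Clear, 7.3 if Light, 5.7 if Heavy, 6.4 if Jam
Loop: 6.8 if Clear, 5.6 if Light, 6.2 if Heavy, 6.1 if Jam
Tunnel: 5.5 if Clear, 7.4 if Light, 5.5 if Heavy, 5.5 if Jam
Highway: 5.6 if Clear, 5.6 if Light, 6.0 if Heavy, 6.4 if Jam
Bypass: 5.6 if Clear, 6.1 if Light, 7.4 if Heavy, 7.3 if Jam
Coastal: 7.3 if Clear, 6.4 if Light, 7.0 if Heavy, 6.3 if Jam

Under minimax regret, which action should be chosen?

Coastal

Column bests: Clear=7.3, Light=7.4, Heavy=7.4, Jam=7.3.
Inland regrets: 1.4, 0.1, 1.7, 0.9 → max 1.7
Loop regrets: 0.5, 1.8, 1.2, 1.2 → max 1.8
Tunnel regrets: 1.8, 0.0, 1.9, 1.8 → max 1.9
Highway regrets: 1.7, 1.8, 1.4, 0.9 → max 1.8
Bypass regrets: 1.7, 1.3, 0.0, 0.0 → max 1.7
Coastal regrets: 0.0, 1.0, 0.4, 1.0 → max 1.0
Smallest max regret = 1.0 → Coastal.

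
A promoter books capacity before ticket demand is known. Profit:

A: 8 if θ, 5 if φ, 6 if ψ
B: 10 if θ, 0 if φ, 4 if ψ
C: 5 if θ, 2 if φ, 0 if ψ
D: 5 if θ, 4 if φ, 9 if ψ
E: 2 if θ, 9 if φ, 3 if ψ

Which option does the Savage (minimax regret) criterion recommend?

Column bests: θ=10, φ=9, ψ=9.
A regrets: 2, 4, 3 → max 4
B regrets: 0, 9, 5 → max 9
C regrets: 5, 7, 9 → max 9
D regrets: 5, 5, 0 → max 5
E regrets: 8, 0, 6 → max 8
Smallest max regret = 4 → A.

A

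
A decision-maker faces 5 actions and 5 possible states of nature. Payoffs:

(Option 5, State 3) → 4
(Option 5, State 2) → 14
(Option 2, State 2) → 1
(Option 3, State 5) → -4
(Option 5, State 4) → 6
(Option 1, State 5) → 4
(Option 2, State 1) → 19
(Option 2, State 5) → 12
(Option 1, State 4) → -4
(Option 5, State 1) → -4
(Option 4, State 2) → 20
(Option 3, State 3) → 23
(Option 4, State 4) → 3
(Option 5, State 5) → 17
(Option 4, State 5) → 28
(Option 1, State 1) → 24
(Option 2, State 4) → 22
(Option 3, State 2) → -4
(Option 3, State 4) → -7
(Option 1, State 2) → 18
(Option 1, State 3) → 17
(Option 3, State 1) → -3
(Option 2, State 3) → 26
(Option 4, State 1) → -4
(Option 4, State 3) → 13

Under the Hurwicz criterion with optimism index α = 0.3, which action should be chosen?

Option 1: 0.3·24 + 0.7·(-4) = 4.4
Option 2: 0.3·26 + 0.7·1 = 8.5
Option 3: 0.3·23 + 0.7·(-7) = 2
Option 4: 0.3·28 + 0.7·(-4) = 5.6
Option 5: 0.3·17 + 0.7·(-4) = 2.3
Highest Hurwicz score = 8.5 → Option 2.

Option 2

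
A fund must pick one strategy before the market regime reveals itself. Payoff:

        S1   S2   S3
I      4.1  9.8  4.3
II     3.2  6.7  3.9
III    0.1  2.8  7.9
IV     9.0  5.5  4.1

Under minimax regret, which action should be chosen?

IV

Column bests: S1=9.0, S2=9.8, S3=7.9.
I regrets: 4.9, 0.0, 3.6 → max 4.9
II regrets: 5.8, 3.1, 4.0 → max 5.8
III regrets: 8.9, 7.0, 0.0 → max 8.9
IV regrets: 0.0, 4.3, 3.8 → max 4.3
Smallest max regret = 4.3 → IV.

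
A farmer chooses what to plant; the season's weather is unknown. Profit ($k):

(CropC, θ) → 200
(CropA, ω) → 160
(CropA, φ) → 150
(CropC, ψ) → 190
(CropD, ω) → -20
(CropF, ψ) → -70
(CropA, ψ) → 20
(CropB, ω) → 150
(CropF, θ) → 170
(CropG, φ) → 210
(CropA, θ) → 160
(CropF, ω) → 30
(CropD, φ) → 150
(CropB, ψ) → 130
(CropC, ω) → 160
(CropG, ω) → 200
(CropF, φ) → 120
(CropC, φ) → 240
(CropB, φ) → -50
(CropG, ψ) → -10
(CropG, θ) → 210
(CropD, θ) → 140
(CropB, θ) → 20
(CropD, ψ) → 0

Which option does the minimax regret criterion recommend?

CropC

Column bests: θ=210, φ=240, ψ=190, ω=200.
CropC regrets: 10, 0, 0, 40 → max 40
CropA regrets: 50, 90, 170, 40 → max 170
CropB regrets: 190, 290, 60, 50 → max 290
CropG regrets: 0, 30, 200, 0 → max 200
CropD regrets: 70, 90, 190, 220 → max 220
CropF regrets: 40, 120, 260, 170 → max 260
Smallest max regret = 40 → CropC.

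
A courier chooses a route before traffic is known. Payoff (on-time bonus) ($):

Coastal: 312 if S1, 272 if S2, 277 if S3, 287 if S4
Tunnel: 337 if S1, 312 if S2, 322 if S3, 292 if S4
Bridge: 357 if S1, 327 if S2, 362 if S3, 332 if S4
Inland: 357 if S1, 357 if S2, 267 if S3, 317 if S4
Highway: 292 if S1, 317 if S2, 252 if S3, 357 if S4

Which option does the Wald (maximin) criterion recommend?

Bridge

Row minima: Coastal=272, Tunnel=292, Bridge=327, Inland=267, Highway=252
Best worst-case = 327 → Bridge.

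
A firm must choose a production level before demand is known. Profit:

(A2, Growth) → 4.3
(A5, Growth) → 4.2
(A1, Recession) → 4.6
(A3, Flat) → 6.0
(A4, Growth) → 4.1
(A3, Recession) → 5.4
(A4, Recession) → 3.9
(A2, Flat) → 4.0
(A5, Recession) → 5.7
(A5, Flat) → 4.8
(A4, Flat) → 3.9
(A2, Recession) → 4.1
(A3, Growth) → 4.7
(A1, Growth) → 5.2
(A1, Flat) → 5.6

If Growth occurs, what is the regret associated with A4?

1.1

Best payoff under Growth is 5.2.
Regret = 5.2 − 4.1 = 1.1.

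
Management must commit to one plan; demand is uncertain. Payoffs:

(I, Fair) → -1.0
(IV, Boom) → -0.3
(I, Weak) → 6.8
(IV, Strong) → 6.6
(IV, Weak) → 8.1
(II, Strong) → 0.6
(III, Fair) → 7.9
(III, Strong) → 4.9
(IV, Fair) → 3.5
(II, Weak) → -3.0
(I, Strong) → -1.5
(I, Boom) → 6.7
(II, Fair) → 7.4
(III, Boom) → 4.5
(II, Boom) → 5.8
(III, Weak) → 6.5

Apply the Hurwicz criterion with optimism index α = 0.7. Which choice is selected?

III

I: 0.7·6.8 + 0.3·(-1.5) = 4.31
II: 0.7·7.4 + 0.3·(-3.0) = 4.28
III: 0.7·7.9 + 0.3·4.5 = 6.88
IV: 0.7·8.1 + 0.3·(-0.3) = 5.58
Highest Hurwicz score = 6.88 → III.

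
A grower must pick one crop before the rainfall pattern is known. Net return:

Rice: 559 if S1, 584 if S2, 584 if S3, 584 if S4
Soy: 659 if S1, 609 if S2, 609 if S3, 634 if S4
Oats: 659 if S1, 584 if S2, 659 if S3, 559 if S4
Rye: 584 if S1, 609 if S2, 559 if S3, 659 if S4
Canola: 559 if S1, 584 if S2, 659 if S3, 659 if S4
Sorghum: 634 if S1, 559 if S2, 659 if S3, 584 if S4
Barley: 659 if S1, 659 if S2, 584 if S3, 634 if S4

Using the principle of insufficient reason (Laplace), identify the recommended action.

Barley

Row averages: Rice=577.75, Soy=627.75, Oats=615.25, Rye=602.75, Canola=615.25, Sorghum=609, Barley=634
Highest average = 634 → Barley.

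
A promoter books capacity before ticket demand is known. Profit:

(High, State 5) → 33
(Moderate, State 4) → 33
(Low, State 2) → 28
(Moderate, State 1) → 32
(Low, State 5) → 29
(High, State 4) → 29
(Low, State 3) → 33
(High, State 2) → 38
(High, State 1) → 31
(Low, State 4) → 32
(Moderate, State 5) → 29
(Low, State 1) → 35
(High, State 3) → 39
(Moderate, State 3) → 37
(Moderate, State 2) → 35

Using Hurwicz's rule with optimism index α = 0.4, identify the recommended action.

Low: 0.4·35 + 0.6·28 = 30.8
Moderate: 0.4·37 + 0.6·29 = 32.2
High: 0.4·39 + 0.6·29 = 33
Highest Hurwicz score = 33 → High.

High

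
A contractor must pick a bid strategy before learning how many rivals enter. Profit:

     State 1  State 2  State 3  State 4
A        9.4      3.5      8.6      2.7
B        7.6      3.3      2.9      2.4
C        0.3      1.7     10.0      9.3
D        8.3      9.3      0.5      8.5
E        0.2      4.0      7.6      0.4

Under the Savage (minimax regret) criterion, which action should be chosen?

Column bests: State 1=9.4, State 2=9.3, State 3=10.0, State 4=9.3.
A regrets: 0.0, 5.8, 1.4, 6.6 → max 6.6
B regrets: 1.8, 6.0, 7.1, 6.9 → max 7.1
C regrets: 9.1, 7.6, 0.0, 0.0 → max 9.1
D regrets: 1.1, 0.0, 9.5, 0.8 → max 9.5
E regrets: 9.2, 5.3, 2.4, 8.9 → max 9.2
Smallest max regret = 6.6 → A.

A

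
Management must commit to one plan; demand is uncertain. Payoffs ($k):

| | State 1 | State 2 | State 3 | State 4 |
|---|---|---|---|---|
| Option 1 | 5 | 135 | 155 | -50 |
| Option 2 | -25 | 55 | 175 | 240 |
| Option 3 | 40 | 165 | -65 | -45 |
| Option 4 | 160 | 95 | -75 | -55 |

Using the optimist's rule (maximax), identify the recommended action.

Row maxima: Option 1=155, Option 2=240, Option 3=165, Option 4=160
Best best-case = 240 → Option 2.

Option 2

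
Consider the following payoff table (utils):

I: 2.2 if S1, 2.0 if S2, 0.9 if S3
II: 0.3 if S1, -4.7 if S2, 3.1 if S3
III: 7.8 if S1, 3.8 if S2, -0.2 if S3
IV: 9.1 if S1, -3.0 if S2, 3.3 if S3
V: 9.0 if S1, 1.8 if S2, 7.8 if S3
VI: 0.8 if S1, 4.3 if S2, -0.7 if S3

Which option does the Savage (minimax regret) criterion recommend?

V

Column bests: S1=9.1, S2=4.3, S3=7.8.
I regrets: 6.9, 2.3, 6.9 → max 6.9
II regrets: 8.8, 9.0, 4.7 → max 9.0
III regrets: 1.3, 0.5, 8.0 → max 8.0
IV regrets: 0.0, 7.3, 4.5 → max 7.3
V regrets: 0.1, 2.5, 0.0 → max 2.5
VI regrets: 8.3, 0.0, 8.5 → max 8.5
Smallest max regret = 2.5 → V.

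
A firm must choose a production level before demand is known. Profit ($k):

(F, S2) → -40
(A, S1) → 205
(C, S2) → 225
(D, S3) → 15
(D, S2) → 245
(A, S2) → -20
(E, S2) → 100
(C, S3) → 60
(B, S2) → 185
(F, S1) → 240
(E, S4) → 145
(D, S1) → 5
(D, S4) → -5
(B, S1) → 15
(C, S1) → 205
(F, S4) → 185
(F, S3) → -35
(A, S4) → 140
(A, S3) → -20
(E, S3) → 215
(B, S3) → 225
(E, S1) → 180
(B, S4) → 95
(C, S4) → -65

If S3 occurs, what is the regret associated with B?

Best payoff under S3 is 225.
Regret = 225 − 225 = 0.

0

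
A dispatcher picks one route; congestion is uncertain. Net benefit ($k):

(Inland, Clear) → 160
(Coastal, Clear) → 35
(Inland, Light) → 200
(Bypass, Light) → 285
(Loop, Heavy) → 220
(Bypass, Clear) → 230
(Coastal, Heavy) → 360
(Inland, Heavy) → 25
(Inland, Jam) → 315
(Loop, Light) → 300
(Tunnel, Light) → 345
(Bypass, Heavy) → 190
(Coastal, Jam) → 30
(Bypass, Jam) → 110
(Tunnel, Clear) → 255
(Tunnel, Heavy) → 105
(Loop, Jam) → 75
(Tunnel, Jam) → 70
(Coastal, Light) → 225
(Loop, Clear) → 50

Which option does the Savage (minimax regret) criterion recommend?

Bypass

Column bests: Clear=255, Light=345, Heavy=360, Jam=315.
Tunnel regrets: 0, 0, 255, 245 → max 255
Bypass regrets: 25, 60, 170, 205 → max 205
Loop regrets: 205, 45, 140, 240 → max 240
Coastal regrets: 220, 120, 0, 285 → max 285
Inland regrets: 95, 145, 335, 0 → max 335
Smallest max regret = 205 → Bypass.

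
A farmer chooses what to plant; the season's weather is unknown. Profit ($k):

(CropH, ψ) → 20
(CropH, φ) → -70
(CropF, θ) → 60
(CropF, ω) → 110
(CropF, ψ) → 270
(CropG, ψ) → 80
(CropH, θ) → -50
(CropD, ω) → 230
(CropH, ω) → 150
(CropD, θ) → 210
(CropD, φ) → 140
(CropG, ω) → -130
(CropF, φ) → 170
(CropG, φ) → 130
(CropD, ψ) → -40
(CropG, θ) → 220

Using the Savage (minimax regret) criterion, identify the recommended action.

Column bests: θ=220, φ=170, ψ=270, ω=230.
CropG regrets: 0, 40, 190, 360 → max 360
CropH regrets: 270, 240, 250, 80 → max 270
CropD regrets: 10, 30, 310, 0 → max 310
CropF regrets: 160, 0, 0, 120 → max 160
Smallest max regret = 160 → CropF.

CropF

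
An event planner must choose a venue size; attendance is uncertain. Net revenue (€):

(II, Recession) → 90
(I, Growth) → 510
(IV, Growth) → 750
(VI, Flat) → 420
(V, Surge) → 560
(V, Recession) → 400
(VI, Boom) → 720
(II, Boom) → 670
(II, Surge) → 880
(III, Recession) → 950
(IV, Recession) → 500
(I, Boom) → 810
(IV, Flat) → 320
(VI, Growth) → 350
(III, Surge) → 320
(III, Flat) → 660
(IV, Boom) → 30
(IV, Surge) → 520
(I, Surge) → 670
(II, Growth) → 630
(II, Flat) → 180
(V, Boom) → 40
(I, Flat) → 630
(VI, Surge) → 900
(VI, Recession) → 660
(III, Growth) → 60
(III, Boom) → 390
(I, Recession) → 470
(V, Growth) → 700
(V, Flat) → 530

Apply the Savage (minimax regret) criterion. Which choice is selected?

Column bests: Recession=950, Flat=660, Growth=750, Boom=810, Surge=900.
I regrets: 480, 30, 240, 0, 230 → max 480
II regrets: 860, 480, 120, 140, 20 → max 860
III regrets: 0, 0, 690, 420, 580 → max 690
IV regrets: 450, 340, 0, 780, 380 → max 780
V regrets: 550, 130, 50, 770, 340 → max 770
VI regrets: 290, 240, 400, 90, 0 → max 400
Smallest max regret = 400 → VI.

VI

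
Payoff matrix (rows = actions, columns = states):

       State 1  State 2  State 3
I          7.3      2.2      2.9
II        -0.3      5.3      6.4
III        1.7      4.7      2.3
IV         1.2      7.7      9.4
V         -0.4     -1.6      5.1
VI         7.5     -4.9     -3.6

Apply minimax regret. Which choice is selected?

Column bests: State 1=7.5, State 2=7.7, State 3=9.4.
I regrets: 0.2, 5.5, 6.5 → max 6.5
II regrets: 7.8, 2.4, 3.0 → max 7.8
III regrets: 5.8, 3.0, 7.1 → max 7.1
IV regrets: 6.3, 0.0, 0.0 → max 6.3
V regrets: 7.9, 9.3, 4.3 → max 9.3
VI regrets: 0.0, 12.6, 13.0 → max 13.0
Smallest max regret = 6.3 → IV.

IV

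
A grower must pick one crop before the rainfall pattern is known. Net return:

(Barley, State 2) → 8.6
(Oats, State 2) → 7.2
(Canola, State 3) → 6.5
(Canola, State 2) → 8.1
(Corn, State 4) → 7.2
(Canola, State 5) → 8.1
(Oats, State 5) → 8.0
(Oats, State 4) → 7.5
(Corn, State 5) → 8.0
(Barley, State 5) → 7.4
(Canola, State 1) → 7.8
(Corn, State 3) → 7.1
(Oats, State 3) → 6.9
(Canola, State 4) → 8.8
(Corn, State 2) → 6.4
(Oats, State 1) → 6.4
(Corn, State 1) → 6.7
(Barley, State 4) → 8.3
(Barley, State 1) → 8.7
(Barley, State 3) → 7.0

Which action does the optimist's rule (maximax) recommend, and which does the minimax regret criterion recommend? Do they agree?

Row maxima: Corn=8.0, Canola=8.8, Barley=8.7, Oats=8.0
Best best-case = 8.8 → Canola.
Column bests: State 1=8.7, State 2=8.6, State 3=7.1, State 4=8.8, State 5=8.1.
Corn regrets: 2.0, 2.2, 0.0, 1.6, 0.1 → max 2.2
Canola regrets: 0.9, 0.5, 0.6, 0.0, 0.0 → max 0.9
Barley regrets: 0.0, 0.0, 0.1, 0.5, 0.7 → max 0.7
Oats regrets: 2.3, 1.4, 0.2, 1.3, 0.1 → max 2.3
Smallest max regret = 0.7 → Barley.

maximax → Canola; minimax regret → Barley (disagree)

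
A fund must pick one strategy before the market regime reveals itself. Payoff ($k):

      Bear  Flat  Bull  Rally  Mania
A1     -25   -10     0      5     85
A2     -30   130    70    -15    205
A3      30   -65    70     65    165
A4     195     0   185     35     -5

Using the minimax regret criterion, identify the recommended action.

Column bests: Bear=195, Flat=130, Bull=185, Rally=65, Mania=205.
A1 regrets: 220, 140, 185, 60, 120 → max 220
A2 regrets: 225, 0, 115, 80, 0 → max 225
A3 regrets: 165, 195, 115, 0, 40 → max 195
A4 regrets: 0, 130, 0, 30, 210 → max 210
Smallest max regret = 195 → A3.

A3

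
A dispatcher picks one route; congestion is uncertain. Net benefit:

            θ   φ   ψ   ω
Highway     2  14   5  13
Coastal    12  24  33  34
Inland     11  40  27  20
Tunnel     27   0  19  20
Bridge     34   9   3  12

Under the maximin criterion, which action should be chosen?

Row minima: Highway=2, Coastal=12, Inland=11, Tunnel=0, Bridge=3
Best worst-case = 12 → Coastal.

Coastal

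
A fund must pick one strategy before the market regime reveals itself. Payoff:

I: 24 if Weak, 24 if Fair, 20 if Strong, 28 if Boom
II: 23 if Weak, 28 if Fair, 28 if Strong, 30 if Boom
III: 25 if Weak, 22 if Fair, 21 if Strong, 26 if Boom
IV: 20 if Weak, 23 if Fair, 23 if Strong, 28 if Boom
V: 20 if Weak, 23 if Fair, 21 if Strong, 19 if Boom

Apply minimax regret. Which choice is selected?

II

Column bests: Weak=25, Fair=28, Strong=28, Boom=30.
I regrets: 1, 4, 8, 2 → max 8
II regrets: 2, 0, 0, 0 → max 2
III regrets: 0, 6, 7, 4 → max 7
IV regrets: 5, 5, 5, 2 → max 5
V regrets: 5, 5, 7, 11 → max 11
Smallest max regret = 2 → II.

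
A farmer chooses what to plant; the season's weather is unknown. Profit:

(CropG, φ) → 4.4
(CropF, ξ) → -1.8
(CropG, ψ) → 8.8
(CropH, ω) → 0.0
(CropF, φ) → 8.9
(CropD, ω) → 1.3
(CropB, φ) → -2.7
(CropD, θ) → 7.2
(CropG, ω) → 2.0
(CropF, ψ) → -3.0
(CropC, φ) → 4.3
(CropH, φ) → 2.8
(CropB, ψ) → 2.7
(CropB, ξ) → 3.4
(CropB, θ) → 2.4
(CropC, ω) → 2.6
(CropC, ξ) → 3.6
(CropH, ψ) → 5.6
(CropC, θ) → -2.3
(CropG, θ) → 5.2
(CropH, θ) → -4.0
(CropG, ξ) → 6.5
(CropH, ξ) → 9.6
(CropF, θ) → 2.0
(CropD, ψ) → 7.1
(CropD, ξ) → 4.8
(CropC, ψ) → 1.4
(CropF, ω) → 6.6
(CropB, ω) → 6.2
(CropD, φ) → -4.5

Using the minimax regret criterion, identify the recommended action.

CropG

Column bests: θ=7.2, φ=8.9, ψ=8.8, ω=6.6, ξ=9.6.
CropC regrets: 9.5, 4.6, 7.4, 4.0, 6.0 → max 9.5
CropD regrets: 0.0, 13.4, 1.7, 5.3, 4.8 → max 13.4
CropB regrets: 4.8, 11.6, 6.1, 0.4, 6.2 → max 11.6
CropH regrets: 11.2, 6.1, 3.2, 6.6, 0.0 → max 11.2
CropG regrets: 2.0, 4.5, 0.0, 4.6, 3.1 → max 4.6
CropF regrets: 5.2, 0.0, 11.8, 0.0, 11.4 → max 11.8
Smallest max regret = 4.6 → CropG.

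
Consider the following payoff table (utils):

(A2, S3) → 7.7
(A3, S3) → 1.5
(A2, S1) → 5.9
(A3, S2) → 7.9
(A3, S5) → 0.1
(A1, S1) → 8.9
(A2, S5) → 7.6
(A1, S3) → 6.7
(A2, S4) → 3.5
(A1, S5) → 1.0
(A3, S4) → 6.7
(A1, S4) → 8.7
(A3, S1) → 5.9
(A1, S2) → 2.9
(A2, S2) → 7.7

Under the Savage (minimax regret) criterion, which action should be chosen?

A2

Column bests: S1=8.9, S2=7.9, S3=7.7, S4=8.7, S5=7.6.
A1 regrets: 0.0, 5.0, 1.0, 0.0, 6.6 → max 6.6
A2 regrets: 3.0, 0.2, 0.0, 5.2, 0.0 → max 5.2
A3 regrets: 3.0, 0.0, 6.2, 2.0, 7.5 → max 7.5
Smallest max regret = 5.2 → A2.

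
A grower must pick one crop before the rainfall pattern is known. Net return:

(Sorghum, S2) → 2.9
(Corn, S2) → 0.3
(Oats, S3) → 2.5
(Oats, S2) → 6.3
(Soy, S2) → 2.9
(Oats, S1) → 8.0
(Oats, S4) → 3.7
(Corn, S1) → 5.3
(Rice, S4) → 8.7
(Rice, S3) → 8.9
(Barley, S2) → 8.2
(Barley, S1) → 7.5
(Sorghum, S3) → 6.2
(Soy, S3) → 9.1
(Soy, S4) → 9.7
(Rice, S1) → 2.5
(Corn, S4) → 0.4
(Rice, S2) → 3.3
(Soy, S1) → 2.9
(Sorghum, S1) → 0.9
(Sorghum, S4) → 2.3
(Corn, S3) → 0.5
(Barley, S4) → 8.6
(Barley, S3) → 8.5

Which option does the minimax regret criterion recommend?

Barley

Column bests: S1=8.0, S2=8.2, S3=9.1, S4=9.7.
Rice regrets: 5.5, 4.9, 0.2, 1.0 → max 5.5
Oats regrets: 0.0, 1.9, 6.6, 6.0 → max 6.6
Sorghum regrets: 7.1, 5.3, 2.9, 7.4 → max 7.4
Corn regrets: 2.7, 7.9, 8.6, 9.3 → max 9.3
Soy regrets: 5.1, 5.3, 0.0, 0.0 → max 5.3
Barley regrets: 0.5, 0.0, 0.6, 1.1 → max 1.1
Smallest max regret = 1.1 → Barley.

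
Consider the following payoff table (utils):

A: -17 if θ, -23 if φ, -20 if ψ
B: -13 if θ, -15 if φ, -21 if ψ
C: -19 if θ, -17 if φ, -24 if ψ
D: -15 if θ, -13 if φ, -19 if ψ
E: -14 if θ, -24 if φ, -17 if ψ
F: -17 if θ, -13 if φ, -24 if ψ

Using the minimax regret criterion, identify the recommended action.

D

Column bests: θ=-13, φ=-13, ψ=-17.
A regrets: 4, 10, 3 → max 10
B regrets: 0, 2, 4 → max 4
C regrets: 6, 4, 7 → max 7
D regrets: 2, 0, 2 → max 2
E regrets: 1, 11, 0 → max 11
F regrets: 4, 0, 7 → max 7
Smallest max regret = 2 → D.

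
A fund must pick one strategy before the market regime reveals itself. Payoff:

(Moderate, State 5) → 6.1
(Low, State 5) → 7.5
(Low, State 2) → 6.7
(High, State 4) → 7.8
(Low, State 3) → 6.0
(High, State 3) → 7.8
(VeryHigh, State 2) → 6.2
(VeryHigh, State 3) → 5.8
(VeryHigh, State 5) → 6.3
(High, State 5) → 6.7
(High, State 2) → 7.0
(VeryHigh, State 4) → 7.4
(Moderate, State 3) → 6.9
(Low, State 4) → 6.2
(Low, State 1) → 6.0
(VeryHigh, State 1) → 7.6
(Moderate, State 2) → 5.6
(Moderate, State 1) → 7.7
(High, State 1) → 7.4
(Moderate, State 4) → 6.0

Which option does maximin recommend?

High

Row minima: Low=6.0, Moderate=5.6, High=6.7, VeryHigh=5.8
Best worst-case = 6.7 → High.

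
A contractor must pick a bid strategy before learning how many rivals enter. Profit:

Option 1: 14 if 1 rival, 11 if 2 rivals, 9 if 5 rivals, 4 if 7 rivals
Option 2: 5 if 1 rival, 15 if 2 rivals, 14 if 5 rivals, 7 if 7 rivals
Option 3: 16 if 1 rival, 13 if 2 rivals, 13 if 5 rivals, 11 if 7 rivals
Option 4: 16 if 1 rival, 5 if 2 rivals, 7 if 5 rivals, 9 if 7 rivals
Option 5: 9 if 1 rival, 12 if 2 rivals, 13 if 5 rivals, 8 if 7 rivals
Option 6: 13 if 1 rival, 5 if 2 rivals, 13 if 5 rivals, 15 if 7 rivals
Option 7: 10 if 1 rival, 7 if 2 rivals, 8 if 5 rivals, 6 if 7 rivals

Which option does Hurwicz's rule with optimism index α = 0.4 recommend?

Option 1: 0.4·14 + 0.6·4 = 8
Option 2: 0.4·15 + 0.6·5 = 9
Option 3: 0.4·16 + 0.6·11 = 13
Option 4: 0.4·16 + 0.6·5 = 9.4
Option 5: 0.4·13 + 0.6·8 = 10
Option 6: 0.4·15 + 0.6·5 = 9
Option 7: 0.4·10 + 0.6·6 = 7.6
Highest Hurwicz score = 13 → Option 3.

Option 3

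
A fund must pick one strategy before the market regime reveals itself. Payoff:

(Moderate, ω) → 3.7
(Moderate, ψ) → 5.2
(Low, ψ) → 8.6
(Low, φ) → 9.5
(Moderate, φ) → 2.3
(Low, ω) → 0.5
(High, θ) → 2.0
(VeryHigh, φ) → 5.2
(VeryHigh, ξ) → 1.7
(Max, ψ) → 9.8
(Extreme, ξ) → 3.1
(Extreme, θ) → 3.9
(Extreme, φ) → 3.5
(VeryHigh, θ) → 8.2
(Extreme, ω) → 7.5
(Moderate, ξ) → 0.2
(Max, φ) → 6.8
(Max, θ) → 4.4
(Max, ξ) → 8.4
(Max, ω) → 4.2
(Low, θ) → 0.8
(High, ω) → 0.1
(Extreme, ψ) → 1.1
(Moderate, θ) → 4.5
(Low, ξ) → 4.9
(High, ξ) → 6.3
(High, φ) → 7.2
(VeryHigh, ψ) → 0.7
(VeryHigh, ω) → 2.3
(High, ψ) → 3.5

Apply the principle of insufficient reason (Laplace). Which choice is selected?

Max

Row averages: Low=4.86, Moderate=3.18, High=3.82, VeryHigh=3.62, Extreme=3.82, Max=6.72
Highest average = 6.72 → Max.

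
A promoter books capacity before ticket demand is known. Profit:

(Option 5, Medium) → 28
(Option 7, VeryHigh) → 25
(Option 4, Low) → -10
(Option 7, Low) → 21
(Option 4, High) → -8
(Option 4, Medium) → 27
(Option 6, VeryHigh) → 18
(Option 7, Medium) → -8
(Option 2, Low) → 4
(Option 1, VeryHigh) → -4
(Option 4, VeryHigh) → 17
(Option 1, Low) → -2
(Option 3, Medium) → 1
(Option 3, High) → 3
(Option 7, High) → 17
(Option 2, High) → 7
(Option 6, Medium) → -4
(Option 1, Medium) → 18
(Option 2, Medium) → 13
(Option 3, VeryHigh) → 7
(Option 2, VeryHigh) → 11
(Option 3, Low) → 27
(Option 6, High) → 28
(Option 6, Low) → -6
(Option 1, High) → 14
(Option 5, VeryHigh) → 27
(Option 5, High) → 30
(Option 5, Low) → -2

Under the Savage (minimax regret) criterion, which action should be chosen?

Column bests: Low=27, Medium=28, High=30, VeryHigh=27.
Option 1 regrets: 29, 10, 16, 31 → max 31
Option 2 regrets: 23, 15, 23, 16 → max 23
Option 3 regrets: 0, 27, 27, 20 → max 27
Option 4 regrets: 37, 1, 38, 10 → max 38
Option 5 regrets: 29, 0, 0, 0 → max 29
Option 6 regrets: 33, 32, 2, 9 → max 33
Option 7 regrets: 6, 36, 13, 2 → max 36
Smallest max regret = 23 → Option 2.

Option 2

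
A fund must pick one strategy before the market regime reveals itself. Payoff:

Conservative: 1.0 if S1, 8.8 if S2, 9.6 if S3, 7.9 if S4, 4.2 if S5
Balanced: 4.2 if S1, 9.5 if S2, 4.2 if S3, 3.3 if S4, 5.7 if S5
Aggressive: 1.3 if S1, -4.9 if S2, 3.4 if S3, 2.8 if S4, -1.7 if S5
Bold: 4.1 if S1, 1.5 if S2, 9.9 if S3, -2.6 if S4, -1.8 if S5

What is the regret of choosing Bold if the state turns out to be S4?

Best payoff under S4 is 7.9.
Regret = 7.9 − (-2.6) = 10.5.

10.5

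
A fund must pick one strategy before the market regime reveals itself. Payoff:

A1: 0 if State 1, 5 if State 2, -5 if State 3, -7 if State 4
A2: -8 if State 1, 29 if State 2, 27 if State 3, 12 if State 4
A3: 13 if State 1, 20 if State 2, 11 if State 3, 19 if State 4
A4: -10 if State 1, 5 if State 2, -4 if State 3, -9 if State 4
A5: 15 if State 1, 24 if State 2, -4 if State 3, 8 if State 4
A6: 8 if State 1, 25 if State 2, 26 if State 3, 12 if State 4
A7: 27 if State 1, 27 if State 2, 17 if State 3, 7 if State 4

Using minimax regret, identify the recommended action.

A7

Column bests: State 1=27, State 2=29, State 3=27, State 4=19.
A1 regrets: 27, 24, 32, 26 → max 32
A2 regrets: 35, 0, 0, 7 → max 35
A3 regrets: 14, 9, 16, 0 → max 16
A4 regrets: 37, 24, 31, 28 → max 37
A5 regrets: 12, 5, 31, 11 → max 31
A6 regrets: 19, 4, 1, 7 → max 19
A7 regrets: 0, 2, 10, 12 → max 12
Smallest max regret = 12 → A7.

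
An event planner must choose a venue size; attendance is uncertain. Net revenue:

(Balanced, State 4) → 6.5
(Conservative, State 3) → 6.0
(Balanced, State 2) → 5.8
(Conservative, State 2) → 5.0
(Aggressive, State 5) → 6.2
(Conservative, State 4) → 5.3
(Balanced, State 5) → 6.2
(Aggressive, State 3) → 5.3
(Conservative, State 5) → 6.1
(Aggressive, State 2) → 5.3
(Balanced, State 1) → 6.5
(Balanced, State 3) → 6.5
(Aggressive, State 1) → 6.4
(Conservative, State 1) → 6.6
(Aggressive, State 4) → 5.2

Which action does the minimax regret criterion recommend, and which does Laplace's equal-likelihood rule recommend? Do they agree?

Column bests: State 1=6.6, State 2=5.8, State 3=6.5, State 4=6.5, State 5=6.2.
Conservative regrets: 0.0, 0.8, 0.5, 1.2, 0.1 → max 1.2
Balanced regrets: 0.1, 0.0, 0.0, 0.0, 0.0 → max 0.1
Aggressive regrets: 0.2, 0.5, 1.2, 1.3, 0.0 → max 1.3
Smallest max regret = 0.1 → Balanced.
Row averages: Conservative=5.8, Balanced=6.3, Aggressive=5.68
Highest average = 6.3 → Balanced.

minimax regret → Balanced; laplace → Balanced (agree)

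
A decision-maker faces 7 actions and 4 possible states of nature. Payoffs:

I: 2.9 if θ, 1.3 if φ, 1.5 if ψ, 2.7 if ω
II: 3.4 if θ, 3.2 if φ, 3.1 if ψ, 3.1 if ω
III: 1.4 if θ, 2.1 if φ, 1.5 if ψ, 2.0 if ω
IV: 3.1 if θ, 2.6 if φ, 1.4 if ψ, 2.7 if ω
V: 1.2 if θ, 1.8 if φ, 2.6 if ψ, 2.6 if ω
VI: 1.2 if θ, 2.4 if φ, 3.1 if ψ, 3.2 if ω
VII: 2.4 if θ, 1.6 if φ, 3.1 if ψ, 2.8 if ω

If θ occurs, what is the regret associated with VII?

Best payoff under θ is 3.4.
Regret = 3.4 − 2.4 = 1.0.

1.0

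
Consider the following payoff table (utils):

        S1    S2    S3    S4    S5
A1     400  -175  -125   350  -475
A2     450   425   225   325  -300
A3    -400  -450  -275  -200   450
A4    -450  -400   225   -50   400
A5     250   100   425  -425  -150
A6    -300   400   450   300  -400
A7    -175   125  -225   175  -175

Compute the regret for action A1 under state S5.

Best payoff under S5 is 450.
Regret = 450 − (-475) = 925.

925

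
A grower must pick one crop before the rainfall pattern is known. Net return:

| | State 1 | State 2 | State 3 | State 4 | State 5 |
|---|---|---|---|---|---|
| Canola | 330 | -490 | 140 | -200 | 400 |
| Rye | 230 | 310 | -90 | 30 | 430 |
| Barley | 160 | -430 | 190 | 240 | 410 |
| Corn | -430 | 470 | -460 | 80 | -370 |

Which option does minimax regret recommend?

Column bests: State 1=330, State 2=470, State 3=190, State 4=240, State 5=430.
Canola regrets: 0, 960, 50, 440, 30 → max 960
Rye regrets: 100, 160, 280, 210, 0 → max 280
Barley regrets: 170, 900, 0, 0, 20 → max 900
Corn regrets: 760, 0, 650, 160, 800 → max 800
Smallest max regret = 280 → Rye.

Rye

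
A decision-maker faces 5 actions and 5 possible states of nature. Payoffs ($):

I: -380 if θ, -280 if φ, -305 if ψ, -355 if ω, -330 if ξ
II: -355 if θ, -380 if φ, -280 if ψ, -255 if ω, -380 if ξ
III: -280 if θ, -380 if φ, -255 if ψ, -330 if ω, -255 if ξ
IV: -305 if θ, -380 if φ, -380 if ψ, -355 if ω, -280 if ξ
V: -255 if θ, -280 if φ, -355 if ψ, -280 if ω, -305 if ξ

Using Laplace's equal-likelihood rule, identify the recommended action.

V

Row averages: I=-330, II=-330, III=-300, IV=-340, V=-295
Highest average = -295 → V.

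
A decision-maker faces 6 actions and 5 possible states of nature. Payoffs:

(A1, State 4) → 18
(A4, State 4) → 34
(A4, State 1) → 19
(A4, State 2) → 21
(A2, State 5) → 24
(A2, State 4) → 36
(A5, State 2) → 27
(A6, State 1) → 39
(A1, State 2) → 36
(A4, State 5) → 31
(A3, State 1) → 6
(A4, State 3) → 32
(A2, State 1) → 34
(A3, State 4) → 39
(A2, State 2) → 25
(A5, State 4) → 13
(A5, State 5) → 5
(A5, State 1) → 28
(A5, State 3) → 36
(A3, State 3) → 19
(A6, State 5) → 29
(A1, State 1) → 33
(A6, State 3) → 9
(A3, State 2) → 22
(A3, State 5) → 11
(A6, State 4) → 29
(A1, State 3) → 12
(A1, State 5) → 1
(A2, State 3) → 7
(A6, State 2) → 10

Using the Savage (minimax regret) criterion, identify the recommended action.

A4

Column bests: State 1=39, State 2=36, State 3=36, State 4=39, State 5=31.
A1 regrets: 6, 0, 24, 21, 30 → max 30
A2 regrets: 5, 11, 29, 3, 7 → max 29
A3 regrets: 33, 14, 17, 0, 20 → max 33
A4 regrets: 20, 15, 4, 5, 0 → max 20
A5 regrets: 11, 9, 0, 26, 26 → max 26
A6 regrets: 0, 26, 27, 10, 2 → max 27
Smallest max regret = 20 → A4.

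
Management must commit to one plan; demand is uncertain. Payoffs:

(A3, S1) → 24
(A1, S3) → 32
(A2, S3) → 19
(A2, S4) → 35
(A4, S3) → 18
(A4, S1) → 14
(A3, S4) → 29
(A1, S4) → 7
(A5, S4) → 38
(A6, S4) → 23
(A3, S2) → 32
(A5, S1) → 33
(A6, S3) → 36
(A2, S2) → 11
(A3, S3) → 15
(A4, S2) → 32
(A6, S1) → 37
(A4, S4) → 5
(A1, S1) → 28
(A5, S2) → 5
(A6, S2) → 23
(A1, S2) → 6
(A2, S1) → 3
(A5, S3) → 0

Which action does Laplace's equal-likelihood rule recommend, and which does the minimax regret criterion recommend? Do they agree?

laplace → A6; minimax regret → A6 (agree)

Row averages: A1=18.25, A2=17, A3=25, A4=17.25, A5=19, A6=29.75
Highest average = 29.75 → A6.
Column bests: S1=37, S2=32, S3=36, S4=38.
A1 regrets: 9, 26, 4, 31 → max 31
A2 regrets: 34, 21, 17, 3 → max 34
A3 regrets: 13, 0, 21, 9 → max 21
A4 regrets: 23, 0, 18, 33 → max 33
A5 regrets: 4, 27, 36, 0 → max 36
A6 regrets: 0, 9, 0, 15 → max 15
Smallest max regret = 15 → A6.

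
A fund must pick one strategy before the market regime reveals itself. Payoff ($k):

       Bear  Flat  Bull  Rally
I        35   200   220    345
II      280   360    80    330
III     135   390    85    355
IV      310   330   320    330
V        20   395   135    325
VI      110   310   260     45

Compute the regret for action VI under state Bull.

Best payoff under Bull is 320.
Regret = 320 − 260 = 60.

60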